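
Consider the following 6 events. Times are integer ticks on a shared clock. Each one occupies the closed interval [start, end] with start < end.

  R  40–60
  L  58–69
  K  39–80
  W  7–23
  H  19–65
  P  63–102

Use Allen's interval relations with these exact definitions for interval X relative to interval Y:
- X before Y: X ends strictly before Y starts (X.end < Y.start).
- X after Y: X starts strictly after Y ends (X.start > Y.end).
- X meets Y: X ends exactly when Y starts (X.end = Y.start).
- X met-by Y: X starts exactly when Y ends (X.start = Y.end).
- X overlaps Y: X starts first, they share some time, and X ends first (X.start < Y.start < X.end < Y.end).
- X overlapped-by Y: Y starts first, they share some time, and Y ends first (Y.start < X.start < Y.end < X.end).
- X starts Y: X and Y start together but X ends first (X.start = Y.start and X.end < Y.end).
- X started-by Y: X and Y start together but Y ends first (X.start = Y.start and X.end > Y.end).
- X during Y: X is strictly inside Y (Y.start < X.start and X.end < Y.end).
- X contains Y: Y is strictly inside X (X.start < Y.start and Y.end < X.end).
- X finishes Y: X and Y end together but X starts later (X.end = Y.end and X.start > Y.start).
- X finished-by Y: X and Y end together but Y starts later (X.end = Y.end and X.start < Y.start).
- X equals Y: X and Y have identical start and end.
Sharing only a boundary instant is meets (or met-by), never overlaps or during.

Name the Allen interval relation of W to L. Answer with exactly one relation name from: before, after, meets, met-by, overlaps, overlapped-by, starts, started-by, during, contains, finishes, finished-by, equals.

before

W = [7, 23]; L = [58, 69].
Compare endpoints: W.start < L.start, W.start < L.end, W.end < L.start, W.end < L.end.
That pattern is 'before'.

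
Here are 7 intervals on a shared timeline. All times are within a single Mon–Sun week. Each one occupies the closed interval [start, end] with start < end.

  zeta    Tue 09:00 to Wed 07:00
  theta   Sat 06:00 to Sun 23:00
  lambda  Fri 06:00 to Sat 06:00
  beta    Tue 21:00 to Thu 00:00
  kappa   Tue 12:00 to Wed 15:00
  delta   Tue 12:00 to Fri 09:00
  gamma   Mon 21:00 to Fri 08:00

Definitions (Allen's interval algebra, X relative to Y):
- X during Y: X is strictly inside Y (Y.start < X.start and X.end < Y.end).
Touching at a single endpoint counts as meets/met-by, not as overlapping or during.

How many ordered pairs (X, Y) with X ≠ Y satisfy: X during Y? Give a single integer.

Checking all 42 ordered pairs for relation 'during'; matching pairs in alphabetical order:
(beta, delta): beta during delta ✓
(beta, gamma): beta during gamma ✓
(kappa, gamma): kappa during gamma ✓
(zeta, gamma): zeta during gamma ✓
Count: 4.

4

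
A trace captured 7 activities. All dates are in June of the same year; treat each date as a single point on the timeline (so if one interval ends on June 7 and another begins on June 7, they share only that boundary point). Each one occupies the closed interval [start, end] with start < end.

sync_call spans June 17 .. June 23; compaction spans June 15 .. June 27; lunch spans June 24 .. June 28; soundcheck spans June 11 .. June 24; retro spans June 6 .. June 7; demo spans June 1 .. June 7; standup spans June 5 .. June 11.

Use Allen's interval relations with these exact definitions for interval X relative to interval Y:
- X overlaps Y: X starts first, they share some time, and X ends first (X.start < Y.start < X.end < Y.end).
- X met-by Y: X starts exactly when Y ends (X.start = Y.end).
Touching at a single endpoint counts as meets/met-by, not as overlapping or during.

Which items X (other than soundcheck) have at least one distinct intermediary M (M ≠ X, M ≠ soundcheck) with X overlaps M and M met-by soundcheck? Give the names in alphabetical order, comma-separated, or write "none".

Target soundcheck = [June 11, June 24].
Intermediaries M with M met-by soundcheck: lunch.
Via lunch — items with X overlaps lunch: compaction.
Union: compaction.

compaction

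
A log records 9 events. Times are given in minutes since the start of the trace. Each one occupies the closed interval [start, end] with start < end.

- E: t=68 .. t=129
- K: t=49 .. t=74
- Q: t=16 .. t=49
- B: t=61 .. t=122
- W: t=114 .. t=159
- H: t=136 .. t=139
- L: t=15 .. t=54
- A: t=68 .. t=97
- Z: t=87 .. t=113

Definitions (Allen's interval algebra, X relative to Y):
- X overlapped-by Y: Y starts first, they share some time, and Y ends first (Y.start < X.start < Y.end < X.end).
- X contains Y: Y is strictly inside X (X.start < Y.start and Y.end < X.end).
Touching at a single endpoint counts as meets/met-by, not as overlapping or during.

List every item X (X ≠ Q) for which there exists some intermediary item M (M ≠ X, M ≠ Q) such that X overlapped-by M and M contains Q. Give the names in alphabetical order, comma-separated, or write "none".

K

Target Q = [t=16, t=49].
Intermediaries M with M contains Q: L.
Via L — items with X overlapped-by L: K.
Union: K.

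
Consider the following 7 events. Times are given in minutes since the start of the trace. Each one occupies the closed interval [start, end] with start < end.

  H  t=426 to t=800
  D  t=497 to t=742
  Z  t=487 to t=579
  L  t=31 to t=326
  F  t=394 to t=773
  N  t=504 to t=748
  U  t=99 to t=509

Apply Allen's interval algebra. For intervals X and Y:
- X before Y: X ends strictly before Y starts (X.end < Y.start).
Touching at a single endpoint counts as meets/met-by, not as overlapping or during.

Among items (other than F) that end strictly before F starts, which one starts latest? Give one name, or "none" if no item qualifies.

L

Target F = [t=394, t=773].
D [t=497, t=742] → during → excluded.
H [t=426, t=800] → overlapped-by → excluded.
L [t=31, t=326] → before → candidate.
N [t=504, t=748] → during → excluded.
U [t=99, t=509] → overlaps → excluded.
Z [t=487, t=579] → during → excluded.
Among candidates, latest start is t=31 → L.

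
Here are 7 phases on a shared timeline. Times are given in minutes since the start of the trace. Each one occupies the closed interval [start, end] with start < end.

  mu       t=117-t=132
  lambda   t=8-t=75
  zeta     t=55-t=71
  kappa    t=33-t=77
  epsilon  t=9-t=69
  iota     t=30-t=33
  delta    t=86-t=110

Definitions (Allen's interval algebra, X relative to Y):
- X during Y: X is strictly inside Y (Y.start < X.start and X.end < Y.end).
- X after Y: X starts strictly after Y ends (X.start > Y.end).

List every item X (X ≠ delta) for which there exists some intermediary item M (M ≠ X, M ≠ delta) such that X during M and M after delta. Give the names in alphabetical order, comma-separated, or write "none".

Target delta = [t=86, t=110].
Intermediaries M with M after delta: mu.
Via mu — items with X during mu: none.
Union: none.

none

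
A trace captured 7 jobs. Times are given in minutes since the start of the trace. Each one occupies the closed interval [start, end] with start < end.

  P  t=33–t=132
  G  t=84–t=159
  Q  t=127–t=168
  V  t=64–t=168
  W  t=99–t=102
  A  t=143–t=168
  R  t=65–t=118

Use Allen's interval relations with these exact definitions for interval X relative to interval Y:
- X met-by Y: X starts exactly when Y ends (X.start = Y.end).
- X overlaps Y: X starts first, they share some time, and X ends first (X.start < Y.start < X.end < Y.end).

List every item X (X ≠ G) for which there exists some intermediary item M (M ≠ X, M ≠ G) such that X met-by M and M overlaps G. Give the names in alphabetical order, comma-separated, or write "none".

none

Target G = [t=84, t=159].
Intermediaries M with M overlaps G: P, R.
Via P — items with X met-by P: none.
Via R — items with X met-by R: none.
Union: none.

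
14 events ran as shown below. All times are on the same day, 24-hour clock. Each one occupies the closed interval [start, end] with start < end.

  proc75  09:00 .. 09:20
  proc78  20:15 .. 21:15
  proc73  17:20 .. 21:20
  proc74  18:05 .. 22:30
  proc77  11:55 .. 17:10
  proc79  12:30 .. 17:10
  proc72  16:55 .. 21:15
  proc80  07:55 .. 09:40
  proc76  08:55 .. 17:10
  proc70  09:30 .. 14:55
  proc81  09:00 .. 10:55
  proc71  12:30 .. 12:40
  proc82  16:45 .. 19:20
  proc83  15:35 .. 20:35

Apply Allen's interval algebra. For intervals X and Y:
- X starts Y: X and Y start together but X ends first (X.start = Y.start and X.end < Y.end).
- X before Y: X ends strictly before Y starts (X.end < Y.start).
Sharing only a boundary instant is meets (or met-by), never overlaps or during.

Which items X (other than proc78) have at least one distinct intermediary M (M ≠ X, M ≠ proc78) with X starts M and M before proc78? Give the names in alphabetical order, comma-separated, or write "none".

proc71, proc75

Target proc78 = [20:15, 21:15].
Intermediaries M with M before proc78: proc70, proc71, proc75, proc76, proc77, proc79, proc80, proc81, proc82.
Via proc70 — items with X starts proc70: none.
Via proc71 — items with X starts proc71: none.
Via proc75 — items with X starts proc75: none.
Via proc76 — items with X starts proc76: none.
Via proc77 — items with X starts proc77: none.
Via proc79 — items with X starts proc79: proc71.
Via proc80 — items with X starts proc80: none.
Via proc81 — items with X starts proc81: proc75.
Via proc82 — items with X starts proc82: none.
Union: proc71, proc75.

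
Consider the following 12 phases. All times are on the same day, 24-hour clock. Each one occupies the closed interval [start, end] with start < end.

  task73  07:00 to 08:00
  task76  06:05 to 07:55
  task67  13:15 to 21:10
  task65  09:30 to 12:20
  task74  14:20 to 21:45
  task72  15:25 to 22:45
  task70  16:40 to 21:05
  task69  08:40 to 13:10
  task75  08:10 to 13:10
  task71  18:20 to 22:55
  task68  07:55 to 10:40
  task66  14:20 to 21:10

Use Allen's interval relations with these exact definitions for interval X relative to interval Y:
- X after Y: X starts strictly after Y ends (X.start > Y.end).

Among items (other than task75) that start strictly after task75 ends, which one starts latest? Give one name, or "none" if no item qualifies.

task71

Target task75 = [08:10, 13:10].
task65 [09:30, 12:20] → during → excluded.
task66 [14:20, 21:10] → after → candidate.
task67 [13:15, 21:10] → after → candidate.
task68 [07:55, 10:40] → overlaps → excluded.
task69 [08:40, 13:10] → finishes → excluded.
task70 [16:40, 21:05] → after → candidate.
task71 [18:20, 22:55] → after → candidate.
task72 [15:25, 22:45] → after → candidate.
task73 [07:00, 08:00] → before → excluded.
task74 [14:20, 21:45] → after → candidate.
task76 [06:05, 07:55] → before → excluded.
Among candidates, latest start is 18:20 → task71.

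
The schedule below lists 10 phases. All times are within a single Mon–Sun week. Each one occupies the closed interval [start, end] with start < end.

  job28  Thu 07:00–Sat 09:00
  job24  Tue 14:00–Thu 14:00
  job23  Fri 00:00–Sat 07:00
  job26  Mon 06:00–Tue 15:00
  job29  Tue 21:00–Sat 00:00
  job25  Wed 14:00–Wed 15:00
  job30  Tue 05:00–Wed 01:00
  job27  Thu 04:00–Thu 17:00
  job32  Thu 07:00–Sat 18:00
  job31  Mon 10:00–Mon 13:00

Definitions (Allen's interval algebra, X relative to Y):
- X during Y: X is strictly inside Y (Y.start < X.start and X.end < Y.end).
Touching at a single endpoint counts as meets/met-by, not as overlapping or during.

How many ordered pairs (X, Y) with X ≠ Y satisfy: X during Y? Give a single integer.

6

Checking all 90 ordered pairs for relation 'during'; matching pairs in alphabetical order:
(job23, job28): job23 during job28 ✓
(job23, job32): job23 during job32 ✓
(job25, job24): job25 during job24 ✓
(job25, job29): job25 during job29 ✓
(job27, job29): job27 during job29 ✓
(job31, job26): job31 during job26 ✓
Count: 6.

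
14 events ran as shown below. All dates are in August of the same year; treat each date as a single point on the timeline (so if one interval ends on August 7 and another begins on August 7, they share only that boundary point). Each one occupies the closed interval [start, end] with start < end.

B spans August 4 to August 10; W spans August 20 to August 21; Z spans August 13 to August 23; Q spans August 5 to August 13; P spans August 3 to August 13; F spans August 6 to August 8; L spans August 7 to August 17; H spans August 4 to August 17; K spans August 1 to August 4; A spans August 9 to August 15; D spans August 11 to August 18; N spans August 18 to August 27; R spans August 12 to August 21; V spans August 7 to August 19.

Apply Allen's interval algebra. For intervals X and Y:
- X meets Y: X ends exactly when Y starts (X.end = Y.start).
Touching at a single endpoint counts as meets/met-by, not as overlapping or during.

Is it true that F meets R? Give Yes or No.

No

F = [August 6, August 8], R = [August 12, August 21].
Actual relation of F to R: before.
Asked whether 'meets' holds → No.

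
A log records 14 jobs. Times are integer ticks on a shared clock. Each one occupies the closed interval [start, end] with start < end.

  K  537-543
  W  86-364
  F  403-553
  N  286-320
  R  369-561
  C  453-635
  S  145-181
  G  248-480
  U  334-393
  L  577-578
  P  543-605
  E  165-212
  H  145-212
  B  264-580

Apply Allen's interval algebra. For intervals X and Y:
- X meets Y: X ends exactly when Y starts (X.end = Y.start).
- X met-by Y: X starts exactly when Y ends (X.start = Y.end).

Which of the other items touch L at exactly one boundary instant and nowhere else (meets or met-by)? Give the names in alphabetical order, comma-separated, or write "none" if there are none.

none

Target L = [577, 578].
B [264, 580] → contains → no.
C [453, 635] → contains → no.
E [165, 212] → before → no.
F [403, 553] → before → no.
G [248, 480] → before → no.
H [145, 212] → before → no.
K [537, 543] → before → no.
N [286, 320] → before → no.
P [543, 605] → contains → no.
R [369, 561] → before → no.
S [145, 181] → before → no.
U [334, 393] → before → no.
W [86, 364] → before → no.
Result: none.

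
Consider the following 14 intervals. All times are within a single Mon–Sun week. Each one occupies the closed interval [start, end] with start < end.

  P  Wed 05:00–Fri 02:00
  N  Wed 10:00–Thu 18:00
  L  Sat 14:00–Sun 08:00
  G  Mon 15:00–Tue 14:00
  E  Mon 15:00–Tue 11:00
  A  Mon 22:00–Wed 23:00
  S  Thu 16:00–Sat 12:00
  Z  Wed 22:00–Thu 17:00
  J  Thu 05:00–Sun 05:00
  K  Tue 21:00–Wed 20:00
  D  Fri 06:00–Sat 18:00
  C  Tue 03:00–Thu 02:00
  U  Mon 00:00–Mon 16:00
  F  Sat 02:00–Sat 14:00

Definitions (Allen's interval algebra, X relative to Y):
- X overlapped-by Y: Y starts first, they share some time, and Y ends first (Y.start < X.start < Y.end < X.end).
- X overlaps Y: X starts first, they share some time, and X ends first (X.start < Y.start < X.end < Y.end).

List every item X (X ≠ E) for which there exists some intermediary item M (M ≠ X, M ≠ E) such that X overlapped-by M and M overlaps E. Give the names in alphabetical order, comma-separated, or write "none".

Target E = [Mon 15:00, Tue 11:00].
Intermediaries M with M overlaps E: U.
Via U — items with X overlapped-by U: G.
Union: G.

G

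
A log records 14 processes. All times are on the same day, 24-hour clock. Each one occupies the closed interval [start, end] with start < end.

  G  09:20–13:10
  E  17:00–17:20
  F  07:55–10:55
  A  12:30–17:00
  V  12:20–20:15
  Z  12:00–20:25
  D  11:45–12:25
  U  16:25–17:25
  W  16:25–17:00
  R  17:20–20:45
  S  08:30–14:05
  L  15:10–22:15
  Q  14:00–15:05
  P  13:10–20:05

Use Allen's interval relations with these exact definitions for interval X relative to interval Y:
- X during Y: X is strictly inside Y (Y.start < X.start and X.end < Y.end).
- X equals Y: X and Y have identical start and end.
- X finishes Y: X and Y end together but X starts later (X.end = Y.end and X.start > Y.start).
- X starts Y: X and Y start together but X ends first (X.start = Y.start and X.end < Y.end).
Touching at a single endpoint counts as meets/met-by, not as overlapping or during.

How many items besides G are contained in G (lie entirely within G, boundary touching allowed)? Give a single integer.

1

Target G = [09:20, 13:10].
A [12:30, 17:00] → overlapped-by → no.
D [11:45, 12:25] → during → counts.
E [17:00, 17:20] → after → no.
F [07:55, 10:55] → overlaps → no.
L [15:10, 22:15] → after → no.
P [13:10, 20:05] → met-by → no.
Q [14:00, 15:05] → after → no.
R [17:20, 20:45] → after → no.
S [08:30, 14:05] → contains → no.
U [16:25, 17:25] → after → no.
V [12:20, 20:15] → overlapped-by → no.
W [16:25, 17:00] → after → no.
Z [12:00, 20:25] → overlapped-by → no.
Total: 1.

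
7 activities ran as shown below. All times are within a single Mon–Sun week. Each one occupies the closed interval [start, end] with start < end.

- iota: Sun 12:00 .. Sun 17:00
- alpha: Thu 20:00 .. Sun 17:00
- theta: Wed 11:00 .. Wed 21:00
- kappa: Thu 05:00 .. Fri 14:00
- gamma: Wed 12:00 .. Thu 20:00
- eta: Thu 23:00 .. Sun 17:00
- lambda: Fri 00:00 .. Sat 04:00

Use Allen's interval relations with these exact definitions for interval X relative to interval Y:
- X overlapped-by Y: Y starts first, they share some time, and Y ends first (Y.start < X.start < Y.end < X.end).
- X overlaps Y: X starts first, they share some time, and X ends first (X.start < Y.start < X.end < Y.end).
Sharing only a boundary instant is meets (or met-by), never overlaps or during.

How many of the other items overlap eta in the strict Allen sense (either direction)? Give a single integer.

Target eta = [Thu 23:00, Sun 17:00].
alpha [Thu 20:00, Sun 17:00] → finished-by → no.
gamma [Wed 12:00, Thu 20:00] → before → no.
iota [Sun 12:00, Sun 17:00] → finishes → no.
kappa [Thu 05:00, Fri 14:00] → overlaps → counts.
lambda [Fri 00:00, Sat 04:00] → during → no.
theta [Wed 11:00, Wed 21:00] → before → no.
Total: 1.

1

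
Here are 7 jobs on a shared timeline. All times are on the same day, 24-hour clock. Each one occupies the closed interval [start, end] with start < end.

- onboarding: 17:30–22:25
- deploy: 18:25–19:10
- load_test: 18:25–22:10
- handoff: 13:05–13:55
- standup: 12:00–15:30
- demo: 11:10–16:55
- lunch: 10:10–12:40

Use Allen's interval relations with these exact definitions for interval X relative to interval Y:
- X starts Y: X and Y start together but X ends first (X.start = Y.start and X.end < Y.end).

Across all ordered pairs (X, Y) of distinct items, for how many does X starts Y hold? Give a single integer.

Checking all 42 ordered pairs for relation 'starts'; matching pairs in alphabetical order:
(deploy, load_test): deploy starts load_test ✓
Count: 1.

1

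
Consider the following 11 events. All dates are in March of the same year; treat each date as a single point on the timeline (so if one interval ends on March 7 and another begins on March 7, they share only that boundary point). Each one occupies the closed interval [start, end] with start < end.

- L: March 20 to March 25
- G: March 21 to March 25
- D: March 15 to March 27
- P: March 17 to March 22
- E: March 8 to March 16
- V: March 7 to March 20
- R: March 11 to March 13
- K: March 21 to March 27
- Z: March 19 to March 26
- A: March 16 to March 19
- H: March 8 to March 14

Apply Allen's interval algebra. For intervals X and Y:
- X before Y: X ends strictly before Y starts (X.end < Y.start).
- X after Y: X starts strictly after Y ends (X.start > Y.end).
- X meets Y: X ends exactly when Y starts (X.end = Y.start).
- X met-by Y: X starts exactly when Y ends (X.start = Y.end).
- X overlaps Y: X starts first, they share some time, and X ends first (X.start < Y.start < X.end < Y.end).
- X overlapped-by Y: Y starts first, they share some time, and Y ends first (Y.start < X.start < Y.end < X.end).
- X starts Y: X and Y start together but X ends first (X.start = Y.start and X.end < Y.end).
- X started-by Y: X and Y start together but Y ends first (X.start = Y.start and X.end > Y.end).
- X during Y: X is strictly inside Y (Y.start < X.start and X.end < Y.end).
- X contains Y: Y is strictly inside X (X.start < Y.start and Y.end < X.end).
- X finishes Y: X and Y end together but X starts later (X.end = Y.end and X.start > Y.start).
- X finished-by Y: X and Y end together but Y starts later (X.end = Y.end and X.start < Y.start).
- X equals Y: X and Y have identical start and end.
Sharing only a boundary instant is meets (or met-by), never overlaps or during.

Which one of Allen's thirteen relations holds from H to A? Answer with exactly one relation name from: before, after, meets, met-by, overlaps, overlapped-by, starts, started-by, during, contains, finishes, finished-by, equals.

H = [March 8, March 14]; A = [March 16, March 19].
Compare endpoints: H.start < A.start, H.start < A.end, H.end < A.start, H.end < A.end.
That pattern is 'before'.

before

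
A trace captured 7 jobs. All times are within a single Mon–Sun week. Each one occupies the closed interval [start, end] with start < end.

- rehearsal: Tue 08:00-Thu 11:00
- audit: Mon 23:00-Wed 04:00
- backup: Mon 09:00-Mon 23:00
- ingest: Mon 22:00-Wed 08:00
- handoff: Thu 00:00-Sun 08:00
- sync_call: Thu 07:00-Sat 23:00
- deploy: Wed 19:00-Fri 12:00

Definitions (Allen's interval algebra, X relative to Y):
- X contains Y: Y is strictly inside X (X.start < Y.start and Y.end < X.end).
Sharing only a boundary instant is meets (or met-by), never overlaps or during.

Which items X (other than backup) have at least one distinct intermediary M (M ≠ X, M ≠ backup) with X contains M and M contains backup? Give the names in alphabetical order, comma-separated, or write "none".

Target backup = [Mon 09:00, Mon 23:00].
Intermediaries M with M contains backup: none.
Union: none.

none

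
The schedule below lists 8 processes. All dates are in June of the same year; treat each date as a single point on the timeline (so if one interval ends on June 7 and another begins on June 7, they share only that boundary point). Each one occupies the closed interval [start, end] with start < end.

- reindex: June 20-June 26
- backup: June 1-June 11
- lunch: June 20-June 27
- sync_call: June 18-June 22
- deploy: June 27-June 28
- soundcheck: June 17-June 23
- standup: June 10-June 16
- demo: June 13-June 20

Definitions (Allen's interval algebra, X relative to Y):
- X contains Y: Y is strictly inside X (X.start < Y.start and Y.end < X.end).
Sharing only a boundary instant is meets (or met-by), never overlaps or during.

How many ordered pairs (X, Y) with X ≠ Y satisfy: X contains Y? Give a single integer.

1

Checking all 56 ordered pairs for relation 'contains'; matching pairs in alphabetical order:
(soundcheck, sync_call): soundcheck contains sync_call ✓
Count: 1.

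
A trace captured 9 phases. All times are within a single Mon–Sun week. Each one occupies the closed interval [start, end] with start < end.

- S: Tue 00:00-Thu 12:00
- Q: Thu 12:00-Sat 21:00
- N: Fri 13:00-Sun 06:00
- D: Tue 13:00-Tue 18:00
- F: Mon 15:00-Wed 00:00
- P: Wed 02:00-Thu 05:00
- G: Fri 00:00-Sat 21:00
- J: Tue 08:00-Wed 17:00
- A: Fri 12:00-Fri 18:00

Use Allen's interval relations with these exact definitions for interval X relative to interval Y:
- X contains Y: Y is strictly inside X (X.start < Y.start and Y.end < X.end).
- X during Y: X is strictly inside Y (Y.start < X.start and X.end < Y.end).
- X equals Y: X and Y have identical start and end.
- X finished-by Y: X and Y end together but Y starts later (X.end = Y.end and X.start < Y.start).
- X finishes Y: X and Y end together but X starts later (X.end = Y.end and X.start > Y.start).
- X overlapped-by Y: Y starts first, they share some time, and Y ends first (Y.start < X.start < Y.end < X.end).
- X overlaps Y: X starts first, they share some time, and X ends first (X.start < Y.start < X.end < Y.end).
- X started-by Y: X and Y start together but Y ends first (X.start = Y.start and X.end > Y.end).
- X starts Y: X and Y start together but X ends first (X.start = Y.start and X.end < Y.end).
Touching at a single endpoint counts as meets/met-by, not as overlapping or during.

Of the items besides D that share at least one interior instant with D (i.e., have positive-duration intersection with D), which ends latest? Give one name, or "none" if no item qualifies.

Target D = [Tue 13:00, Tue 18:00].
A [Fri 12:00, Fri 18:00] → after → excluded.
F [Mon 15:00, Wed 00:00] → contains → candidate.
G [Fri 00:00, Sat 21:00] → after → excluded.
J [Tue 08:00, Wed 17:00] → contains → candidate.
N [Fri 13:00, Sun 06:00] → after → excluded.
P [Wed 02:00, Thu 05:00] → after → excluded.
Q [Thu 12:00, Sat 21:00] → after → excluded.
S [Tue 00:00, Thu 12:00] → contains → candidate.
Among candidates, latest end is Thu 12:00 → S.

S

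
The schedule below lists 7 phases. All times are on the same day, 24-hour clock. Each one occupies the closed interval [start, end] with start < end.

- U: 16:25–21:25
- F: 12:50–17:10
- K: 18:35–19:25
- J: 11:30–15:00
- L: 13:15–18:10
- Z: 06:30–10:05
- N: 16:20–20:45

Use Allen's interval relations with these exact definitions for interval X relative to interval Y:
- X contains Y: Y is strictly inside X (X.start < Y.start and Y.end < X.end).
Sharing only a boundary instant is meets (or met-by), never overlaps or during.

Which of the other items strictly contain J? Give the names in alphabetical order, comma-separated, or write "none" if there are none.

none

Target J = [11:30, 15:00].
F [12:50, 17:10] → overlapped-by → no.
K [18:35, 19:25] → after → no.
L [13:15, 18:10] → overlapped-by → no.
N [16:20, 20:45] → after → no.
U [16:25, 21:25] → after → no.
Z [06:30, 10:05] → before → no.
Result: none.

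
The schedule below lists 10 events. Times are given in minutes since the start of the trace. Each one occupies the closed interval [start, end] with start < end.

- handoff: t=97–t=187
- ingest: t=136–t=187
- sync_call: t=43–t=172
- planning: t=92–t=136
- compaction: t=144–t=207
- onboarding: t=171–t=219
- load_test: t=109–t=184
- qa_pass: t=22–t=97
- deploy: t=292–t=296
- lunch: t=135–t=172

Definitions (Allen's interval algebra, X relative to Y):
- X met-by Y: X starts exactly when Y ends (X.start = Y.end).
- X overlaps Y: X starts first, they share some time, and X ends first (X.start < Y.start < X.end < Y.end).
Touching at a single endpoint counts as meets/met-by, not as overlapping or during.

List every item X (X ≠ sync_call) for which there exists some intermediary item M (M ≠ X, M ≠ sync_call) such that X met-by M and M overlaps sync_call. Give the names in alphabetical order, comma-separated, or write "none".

handoff

Target sync_call = [t=43, t=172].
Intermediaries M with M overlaps sync_call: qa_pass.
Via qa_pass — items with X met-by qa_pass: handoff.
Union: handoff.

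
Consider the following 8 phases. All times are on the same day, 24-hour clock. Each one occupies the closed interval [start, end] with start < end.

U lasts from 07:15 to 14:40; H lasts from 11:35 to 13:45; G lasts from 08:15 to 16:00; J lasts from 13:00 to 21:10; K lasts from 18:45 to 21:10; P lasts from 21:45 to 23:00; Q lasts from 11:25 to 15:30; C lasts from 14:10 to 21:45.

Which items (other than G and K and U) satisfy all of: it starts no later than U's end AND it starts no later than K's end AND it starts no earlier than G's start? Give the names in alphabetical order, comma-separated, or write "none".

C, H, J, Q

Conditions: its start is no later than U's end (X.start <= 14:40) AND its start is no later than K's end (X.start <= 21:10) AND its start is no earlier than G's start (X.start >= 08:15).
C: start 14:10 <= 14:40? ✓; start 14:10 <= 21:10? ✓; start 14:10 >= 08:15? ✓ → yes.
H: start 11:35 <= 14:40? ✓; start 11:35 <= 21:10? ✓; start 11:35 >= 08:15? ✓ → yes.
J: start 13:00 <= 14:40? ✓; start 13:00 <= 21:10? ✓; start 13:00 >= 08:15? ✓ → yes.
P: start 21:45 <= 14:40? ✗; start 21:45 <= 21:10? ✗; start 21:45 >= 08:15? ✓ → no.
Q: start 11:25 <= 14:40? ✓; start 11:25 <= 21:10? ✓; start 11:25 >= 08:15? ✓ → yes.
Result: C, H, J, Q.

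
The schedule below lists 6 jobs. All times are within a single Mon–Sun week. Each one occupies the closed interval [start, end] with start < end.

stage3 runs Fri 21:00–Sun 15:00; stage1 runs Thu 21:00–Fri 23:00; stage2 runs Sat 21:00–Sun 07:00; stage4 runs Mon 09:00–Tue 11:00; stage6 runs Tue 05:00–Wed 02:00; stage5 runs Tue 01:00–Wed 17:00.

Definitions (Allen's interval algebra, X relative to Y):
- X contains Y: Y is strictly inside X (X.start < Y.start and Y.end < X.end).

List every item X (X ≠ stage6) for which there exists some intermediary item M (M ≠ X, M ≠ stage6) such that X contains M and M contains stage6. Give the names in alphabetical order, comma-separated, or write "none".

none

Target stage6 = [Tue 05:00, Wed 02:00].
Intermediaries M with M contains stage6: stage5.
Via stage5 — items with X contains stage5: none.
Union: none.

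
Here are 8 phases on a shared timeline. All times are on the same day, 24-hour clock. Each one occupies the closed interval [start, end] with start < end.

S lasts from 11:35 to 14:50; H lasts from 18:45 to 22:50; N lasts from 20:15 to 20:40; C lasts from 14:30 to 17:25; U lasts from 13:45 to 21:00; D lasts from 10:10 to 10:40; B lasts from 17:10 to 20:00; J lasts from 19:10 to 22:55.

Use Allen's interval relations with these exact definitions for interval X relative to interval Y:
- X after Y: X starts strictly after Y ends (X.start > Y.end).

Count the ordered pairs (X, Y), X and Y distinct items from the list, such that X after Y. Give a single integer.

Checking all 56 ordered pairs for relation 'after'; matching pairs in alphabetical order:
(B, D): B after D ✓
(B, S): B after S ✓
(C, D): C after D ✓
(H, C): H after C ✓
(H, D): H after D ✓
(H, S): H after S ✓
(J, C): J after C ✓
(J, D): J after D ✓
(J, S): J after S ✓
(N, B): N after B ✓
(N, C): N after C ✓
(N, D): N after D ✓
(N, S): N after S ✓
(S, D): S after D ✓
(U, D): U after D ✓
Count: 15.

15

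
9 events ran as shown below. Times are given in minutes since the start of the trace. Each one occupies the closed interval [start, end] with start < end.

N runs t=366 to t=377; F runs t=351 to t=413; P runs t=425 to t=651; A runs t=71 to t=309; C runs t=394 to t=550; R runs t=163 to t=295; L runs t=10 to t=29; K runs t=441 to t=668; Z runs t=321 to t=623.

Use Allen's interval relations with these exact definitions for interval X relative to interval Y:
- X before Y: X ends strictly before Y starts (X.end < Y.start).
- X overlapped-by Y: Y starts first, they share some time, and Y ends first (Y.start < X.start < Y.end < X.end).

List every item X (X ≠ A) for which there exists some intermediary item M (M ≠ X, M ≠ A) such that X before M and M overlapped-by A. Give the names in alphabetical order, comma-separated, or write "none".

Target A = [t=71, t=309].
Intermediaries M with M overlapped-by A: none.
Union: none.

none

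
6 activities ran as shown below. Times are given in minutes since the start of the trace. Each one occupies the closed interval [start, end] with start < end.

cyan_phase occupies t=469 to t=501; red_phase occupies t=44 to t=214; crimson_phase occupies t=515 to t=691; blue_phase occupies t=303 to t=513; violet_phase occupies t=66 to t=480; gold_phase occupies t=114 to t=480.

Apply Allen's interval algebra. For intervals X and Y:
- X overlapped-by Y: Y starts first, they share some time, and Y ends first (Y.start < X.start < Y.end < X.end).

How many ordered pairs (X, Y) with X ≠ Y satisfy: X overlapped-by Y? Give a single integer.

Checking all 30 ordered pairs for relation 'overlapped-by'; matching pairs in alphabetical order:
(blue_phase, gold_phase): blue_phase overlapped-by gold_phase ✓
(blue_phase, violet_phase): blue_phase overlapped-by violet_phase ✓
(cyan_phase, gold_phase): cyan_phase overlapped-by gold_phase ✓
(cyan_phase, violet_phase): cyan_phase overlapped-by violet_phase ✓
(gold_phase, red_phase): gold_phase overlapped-by red_phase ✓
(violet_phase, red_phase): violet_phase overlapped-by red_phase ✓
Count: 6.

6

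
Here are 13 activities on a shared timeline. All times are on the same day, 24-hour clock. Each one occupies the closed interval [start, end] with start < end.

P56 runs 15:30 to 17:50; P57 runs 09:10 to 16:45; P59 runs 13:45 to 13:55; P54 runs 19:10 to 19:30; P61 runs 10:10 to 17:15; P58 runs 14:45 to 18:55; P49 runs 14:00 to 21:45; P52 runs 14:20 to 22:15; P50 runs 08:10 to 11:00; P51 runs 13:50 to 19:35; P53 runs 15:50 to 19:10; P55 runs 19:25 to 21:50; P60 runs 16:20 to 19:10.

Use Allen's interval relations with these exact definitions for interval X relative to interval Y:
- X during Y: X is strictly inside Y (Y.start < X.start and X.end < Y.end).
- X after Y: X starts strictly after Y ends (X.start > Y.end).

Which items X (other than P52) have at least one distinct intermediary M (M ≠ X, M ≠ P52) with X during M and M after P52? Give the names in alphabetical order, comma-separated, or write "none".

Target P52 = [14:20, 22:15].
Intermediaries M with M after P52: none.
Union: none.

none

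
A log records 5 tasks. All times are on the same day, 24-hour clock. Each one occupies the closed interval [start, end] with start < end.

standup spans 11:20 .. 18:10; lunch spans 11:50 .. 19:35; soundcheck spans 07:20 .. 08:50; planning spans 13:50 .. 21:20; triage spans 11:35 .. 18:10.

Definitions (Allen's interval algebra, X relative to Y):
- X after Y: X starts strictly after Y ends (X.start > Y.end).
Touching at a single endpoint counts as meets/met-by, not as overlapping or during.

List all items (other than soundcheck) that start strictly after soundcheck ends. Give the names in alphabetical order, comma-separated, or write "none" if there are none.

Target soundcheck = [07:20, 08:50].
lunch [11:50, 19:35] → after → yes.
planning [13:50, 21:20] → after → yes.
standup [11:20, 18:10] → after → yes.
triage [11:35, 18:10] → after → yes.
Result: lunch, planning, standup, triage.

lunch, planning, standup, triage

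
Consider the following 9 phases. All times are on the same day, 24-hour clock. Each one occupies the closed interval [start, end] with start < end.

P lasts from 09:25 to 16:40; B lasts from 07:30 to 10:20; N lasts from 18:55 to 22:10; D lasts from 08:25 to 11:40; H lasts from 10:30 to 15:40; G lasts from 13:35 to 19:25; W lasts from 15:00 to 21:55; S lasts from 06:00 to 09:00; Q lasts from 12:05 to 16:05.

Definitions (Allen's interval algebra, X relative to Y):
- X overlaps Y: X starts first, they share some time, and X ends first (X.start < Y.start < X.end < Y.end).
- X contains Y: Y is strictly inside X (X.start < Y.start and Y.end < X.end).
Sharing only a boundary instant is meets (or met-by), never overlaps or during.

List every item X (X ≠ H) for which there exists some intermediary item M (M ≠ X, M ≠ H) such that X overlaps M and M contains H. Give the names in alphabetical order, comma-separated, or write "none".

B, D

Target H = [10:30, 15:40].
Intermediaries M with M contains H: P.
Via P — items with X overlaps P: B, D.
Union: B, D.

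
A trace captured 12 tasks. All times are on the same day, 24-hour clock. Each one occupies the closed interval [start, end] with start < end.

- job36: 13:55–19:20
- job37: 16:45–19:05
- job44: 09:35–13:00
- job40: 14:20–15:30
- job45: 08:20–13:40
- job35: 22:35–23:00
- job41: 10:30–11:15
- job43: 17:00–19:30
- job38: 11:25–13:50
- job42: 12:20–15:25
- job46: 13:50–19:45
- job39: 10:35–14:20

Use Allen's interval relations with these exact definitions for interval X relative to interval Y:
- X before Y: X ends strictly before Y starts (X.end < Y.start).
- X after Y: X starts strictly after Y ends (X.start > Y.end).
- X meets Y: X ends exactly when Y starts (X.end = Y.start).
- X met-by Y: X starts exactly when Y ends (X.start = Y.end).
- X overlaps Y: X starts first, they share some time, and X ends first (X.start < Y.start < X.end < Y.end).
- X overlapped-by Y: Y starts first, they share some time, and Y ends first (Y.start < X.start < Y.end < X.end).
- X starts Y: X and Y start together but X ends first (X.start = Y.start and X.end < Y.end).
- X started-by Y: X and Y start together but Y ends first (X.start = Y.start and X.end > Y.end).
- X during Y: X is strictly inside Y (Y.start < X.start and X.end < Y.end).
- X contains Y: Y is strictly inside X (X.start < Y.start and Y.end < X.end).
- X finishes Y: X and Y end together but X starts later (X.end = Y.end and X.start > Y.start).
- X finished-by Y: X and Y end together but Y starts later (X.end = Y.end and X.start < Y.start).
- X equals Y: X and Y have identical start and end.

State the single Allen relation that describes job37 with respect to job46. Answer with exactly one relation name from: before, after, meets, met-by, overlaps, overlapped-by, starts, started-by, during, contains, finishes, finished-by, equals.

job37 = [16:45, 19:05]; job46 = [13:50, 19:45].
Compare endpoints: job37.start > job46.start, job37.start < job46.end, job37.end > job46.start, job37.end < job46.end.
That pattern is 'during'.

during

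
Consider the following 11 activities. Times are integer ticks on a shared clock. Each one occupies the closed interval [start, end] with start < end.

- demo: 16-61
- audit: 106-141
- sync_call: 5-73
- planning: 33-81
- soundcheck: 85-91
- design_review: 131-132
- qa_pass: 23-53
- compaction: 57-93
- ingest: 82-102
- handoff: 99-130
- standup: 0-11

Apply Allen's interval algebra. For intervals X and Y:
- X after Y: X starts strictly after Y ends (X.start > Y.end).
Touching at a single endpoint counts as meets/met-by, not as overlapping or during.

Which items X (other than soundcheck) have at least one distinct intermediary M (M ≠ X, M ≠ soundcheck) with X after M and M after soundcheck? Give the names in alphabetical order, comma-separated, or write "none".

Target soundcheck = [85, 91].
Intermediaries M with M after soundcheck: audit, design_review, handoff.
Via audit — items with X after audit: none.
Via design_review — items with X after design_review: none.
Via handoff — items with X after handoff: design_review.
Union: design_review.

design_review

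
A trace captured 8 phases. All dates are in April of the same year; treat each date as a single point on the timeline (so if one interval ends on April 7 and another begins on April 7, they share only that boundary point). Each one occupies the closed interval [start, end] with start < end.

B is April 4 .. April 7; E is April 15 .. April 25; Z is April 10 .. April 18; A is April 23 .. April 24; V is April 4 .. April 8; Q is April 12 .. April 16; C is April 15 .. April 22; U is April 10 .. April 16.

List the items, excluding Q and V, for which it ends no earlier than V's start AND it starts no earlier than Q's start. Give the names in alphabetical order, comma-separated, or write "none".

Conditions: its end is no earlier than V's start (X.end >= April 4) AND its start is no earlier than Q's start (X.start >= April 12).
A: end April 24 >= April 4? ✓; start April 23 >= April 12? ✓ → yes.
B: end April 7 >= April 4? ✓; start April 4 >= April 12? ✗ → no.
C: end April 22 >= April 4? ✓; start April 15 >= April 12? ✓ → yes.
E: end April 25 >= April 4? ✓; start April 15 >= April 12? ✓ → yes.
U: end April 16 >= April 4? ✓; start April 10 >= April 12? ✗ → no.
Z: end April 18 >= April 4? ✓; start April 10 >= April 12? ✗ → no.
Result: A, C, E.

A, C, E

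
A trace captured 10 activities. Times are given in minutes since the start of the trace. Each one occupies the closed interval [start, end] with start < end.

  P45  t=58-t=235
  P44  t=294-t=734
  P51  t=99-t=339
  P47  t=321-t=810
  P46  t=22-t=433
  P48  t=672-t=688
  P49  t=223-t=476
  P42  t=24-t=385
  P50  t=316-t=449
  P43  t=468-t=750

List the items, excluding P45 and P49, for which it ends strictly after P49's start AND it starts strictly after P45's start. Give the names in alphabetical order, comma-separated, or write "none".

Conditions: its end is strictly after P49's start (X.end > t=223) AND its start is strictly after P45's start (X.start > t=58).
P42: end t=385 > t=223? ✓; start t=24 > t=58? ✗ → no.
P43: end t=750 > t=223? ✓; start t=468 > t=58? ✓ → yes.
P44: end t=734 > t=223? ✓; start t=294 > t=58? ✓ → yes.
P46: end t=433 > t=223? ✓; start t=22 > t=58? ✗ → no.
P47: end t=810 > t=223? ✓; start t=321 > t=58? ✓ → yes.
P48: end t=688 > t=223? ✓; start t=672 > t=58? ✓ → yes.
P50: end t=449 > t=223? ✓; start t=316 > t=58? ✓ → yes.
P51: end t=339 > t=223? ✓; start t=99 > t=58? ✓ → yes.
Result: P43, P44, P47, P48, P50, P51.

P43, P44, P47, P48, P50, P51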